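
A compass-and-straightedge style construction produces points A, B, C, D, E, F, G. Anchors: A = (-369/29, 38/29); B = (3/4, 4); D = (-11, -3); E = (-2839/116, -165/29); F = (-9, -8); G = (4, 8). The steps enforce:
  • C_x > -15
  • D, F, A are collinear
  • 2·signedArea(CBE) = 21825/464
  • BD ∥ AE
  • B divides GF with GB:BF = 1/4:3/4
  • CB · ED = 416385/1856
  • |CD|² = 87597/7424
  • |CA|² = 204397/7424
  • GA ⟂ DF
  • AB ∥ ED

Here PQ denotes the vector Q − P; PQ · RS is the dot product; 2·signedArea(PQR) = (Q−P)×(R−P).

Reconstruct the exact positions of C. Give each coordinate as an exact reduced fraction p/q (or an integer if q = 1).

1. C_x = -6667/464  [2·signedArea(CBE) = 21825/464 ∩ CB · ED = 416385/1856]
2. C_y = -213/58  [2·signedArea(CBE) = 21825/464 ∩ CB · ED = 416385/1856]
   → C = (-6667/464, -213/58)

C = (-6667/464, -213/58)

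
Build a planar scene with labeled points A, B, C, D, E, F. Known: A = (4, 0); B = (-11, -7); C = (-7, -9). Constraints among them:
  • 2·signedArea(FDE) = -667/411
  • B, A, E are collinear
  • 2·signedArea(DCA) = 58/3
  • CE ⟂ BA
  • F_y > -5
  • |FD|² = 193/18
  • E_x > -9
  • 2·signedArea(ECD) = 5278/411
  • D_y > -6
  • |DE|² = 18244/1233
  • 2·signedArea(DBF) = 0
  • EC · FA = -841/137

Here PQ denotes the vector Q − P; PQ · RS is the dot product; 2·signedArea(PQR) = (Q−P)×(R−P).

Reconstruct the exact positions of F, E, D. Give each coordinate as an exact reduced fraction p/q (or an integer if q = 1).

1. E_x = -1162/137  [B, A, E are collinear ∩ CE ⟂ BA]
2. E_y = -798/137  [B, A, E are collinear ∩ CE ⟂ BA]
   → E = (-1162/137, -798/137)
3. D_x = -14/3  [2·signedArea(ECD) = 5278/411 ∩ 2·signedArea(DCA) = 58/3]
4. D_y = -16/3  [2·signedArea(ECD) = 5278/411 ∩ 2·signedArea(DCA) = 58/3]
   → D = (-14/3, -16/3)
5. F_x = -3/2  [2·signedArea(FDE) = -667/411 ∩ 2·signedArea(DBF) = 0]
6. F_y = -9/2  [2·signedArea(FDE) = -667/411 ∩ 2·signedArea(DBF) = 0]
   → F = (-3/2, -9/2)

D = (-14/3, -16/3)
E = (-1162/137, -798/137)
F = (-3/2, -9/2)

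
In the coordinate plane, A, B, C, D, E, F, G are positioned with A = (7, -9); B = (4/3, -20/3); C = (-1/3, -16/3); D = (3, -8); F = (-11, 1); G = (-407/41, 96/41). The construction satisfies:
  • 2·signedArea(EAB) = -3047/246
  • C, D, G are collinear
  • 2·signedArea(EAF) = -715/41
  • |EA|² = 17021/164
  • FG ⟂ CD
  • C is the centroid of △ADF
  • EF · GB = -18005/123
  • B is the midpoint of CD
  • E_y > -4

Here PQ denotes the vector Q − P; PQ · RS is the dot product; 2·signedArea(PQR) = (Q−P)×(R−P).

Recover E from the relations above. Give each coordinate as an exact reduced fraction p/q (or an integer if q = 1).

E = (-60/41, -273/82)

1. E_x = -60/41  [2·signedArea(EAB) = -3047/246 ∩ 2·signedArea(EAF) = -715/41]
2. E_y = -273/82  [2·signedArea(EAB) = -3047/246 ∩ 2·signedArea(EAF) = -715/41]
   → E = (-60/41, -273/82)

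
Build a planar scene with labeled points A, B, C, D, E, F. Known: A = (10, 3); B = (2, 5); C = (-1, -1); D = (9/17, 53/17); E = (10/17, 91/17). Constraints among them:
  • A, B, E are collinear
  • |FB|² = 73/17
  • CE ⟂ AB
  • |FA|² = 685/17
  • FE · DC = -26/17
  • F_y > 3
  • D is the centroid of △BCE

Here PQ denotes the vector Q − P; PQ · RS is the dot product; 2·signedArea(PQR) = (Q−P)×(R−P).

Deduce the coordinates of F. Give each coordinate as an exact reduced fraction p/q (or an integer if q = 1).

1. F_x = 63/17  [line 26/17·x + 70/17·y + -364/17 = 0 ∩ |FA|² = 685/17]
2. F_y = 65/17  [line 26/17·x + 70/17·y + -364/17 = 0 ∩ |FA|² = 685/17]
   → F = (63/17, 65/17)

F = (63/17, 65/17)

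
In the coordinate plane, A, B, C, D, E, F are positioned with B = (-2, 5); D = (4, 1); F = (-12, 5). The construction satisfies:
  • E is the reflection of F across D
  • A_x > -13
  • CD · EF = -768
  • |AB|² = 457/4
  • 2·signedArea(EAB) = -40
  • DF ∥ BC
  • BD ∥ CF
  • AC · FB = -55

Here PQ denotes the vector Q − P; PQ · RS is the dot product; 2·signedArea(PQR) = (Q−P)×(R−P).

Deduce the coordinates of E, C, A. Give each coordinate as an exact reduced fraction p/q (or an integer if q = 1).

A = (-25/2, 7)
C = (-18, 9)
E = (20, -3)

1. E_x = 20  [E is the reflection of F across D]
2. E_y = -3  [E is the reflection of F across D]
   → E = (20, -3)
3. C_x = -18  [BD ∥ CF ∩ DF ∥ BC]
4. C_y = 9  [BD ∥ CF ∩ DF ∥ BC]
   → C = (-18, 9)
5. A_x = -25/2  [AC · FB = -55 ∩ 2·signedArea(EAB) = -40]
6. A_y = 7  [AC · FB = -55 ∩ 2·signedArea(EAB) = -40]
   → A = (-25/2, 7)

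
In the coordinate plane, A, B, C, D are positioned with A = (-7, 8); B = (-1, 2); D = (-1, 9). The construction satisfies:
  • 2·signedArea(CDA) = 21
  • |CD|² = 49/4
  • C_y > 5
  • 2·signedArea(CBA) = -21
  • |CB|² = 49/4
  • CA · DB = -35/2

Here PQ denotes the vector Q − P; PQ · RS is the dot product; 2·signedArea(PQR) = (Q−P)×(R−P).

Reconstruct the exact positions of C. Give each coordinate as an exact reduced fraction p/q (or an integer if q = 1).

1. C_x = -1  [2·signedArea(CDA) = 21 ∩ 2·signedArea(CBA) = -21]
2. C_y = 11/2  [2·signedArea(CDA) = 21 ∩ 2·signedArea(CBA) = -21]
   → C = (-1, 11/2)

C = (-1, 11/2)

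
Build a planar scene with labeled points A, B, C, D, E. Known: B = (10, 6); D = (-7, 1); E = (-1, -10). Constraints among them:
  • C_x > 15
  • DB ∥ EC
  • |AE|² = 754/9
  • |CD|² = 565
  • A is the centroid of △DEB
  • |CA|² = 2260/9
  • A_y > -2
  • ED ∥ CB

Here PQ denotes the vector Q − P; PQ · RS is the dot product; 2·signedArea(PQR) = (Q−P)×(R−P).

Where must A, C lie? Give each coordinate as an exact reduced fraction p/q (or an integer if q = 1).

A = (2/3, -1)
C = (16, -5)

1. A_x = 2/3  [A is the centroid of △DEB]
2. A_y = -1  [A is the centroid of △DEB]
   → A = (2/3, -1)
3. C_x = 16  [ED ∥ CB ∩ DB ∥ EC]
4. C_y = -5  [ED ∥ CB ∩ DB ∥ EC]
   → C = (16, -5)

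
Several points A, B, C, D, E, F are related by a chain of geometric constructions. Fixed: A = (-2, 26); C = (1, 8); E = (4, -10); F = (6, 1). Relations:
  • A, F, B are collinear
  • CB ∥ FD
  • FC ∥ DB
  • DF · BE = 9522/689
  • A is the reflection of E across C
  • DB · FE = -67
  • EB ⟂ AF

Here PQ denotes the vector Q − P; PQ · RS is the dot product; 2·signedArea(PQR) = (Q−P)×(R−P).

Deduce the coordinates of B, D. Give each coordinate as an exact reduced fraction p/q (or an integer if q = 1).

1. B_x = 6206/689  [A, F, B are collinear ∩ EB ⟂ AF]
2. B_y = -5786/689  [A, F, B are collinear ∩ EB ⟂ AF]
   → B = (6206/689, -5786/689)
3. D_x = 9651/689  [FC ∥ DB ∩ CB ∥ FD]
4. D_y = -10609/689  [FC ∥ DB ∩ CB ∥ FD]
   → D = (9651/689, -10609/689)

B = (6206/689, -5786/689)
D = (9651/689, -10609/689)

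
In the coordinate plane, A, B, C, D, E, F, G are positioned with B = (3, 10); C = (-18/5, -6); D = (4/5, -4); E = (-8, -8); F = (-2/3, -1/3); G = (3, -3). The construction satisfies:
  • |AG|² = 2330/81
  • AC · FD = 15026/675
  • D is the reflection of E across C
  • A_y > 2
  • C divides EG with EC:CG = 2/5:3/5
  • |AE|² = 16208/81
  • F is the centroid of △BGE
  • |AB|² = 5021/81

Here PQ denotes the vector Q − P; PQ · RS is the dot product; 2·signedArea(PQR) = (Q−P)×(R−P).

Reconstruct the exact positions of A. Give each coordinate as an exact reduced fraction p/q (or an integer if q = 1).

1. A_x = 16/9  [line -22/15·x + 11/3·y + -748/135 = 0 ∩ |AE|² = 16208/81]
2. A_y = 20/9  [line -22/15·x + 11/3·y + -748/135 = 0 ∩ |AE|² = 16208/81]
   → A = (16/9, 20/9)

A = (16/9, 20/9)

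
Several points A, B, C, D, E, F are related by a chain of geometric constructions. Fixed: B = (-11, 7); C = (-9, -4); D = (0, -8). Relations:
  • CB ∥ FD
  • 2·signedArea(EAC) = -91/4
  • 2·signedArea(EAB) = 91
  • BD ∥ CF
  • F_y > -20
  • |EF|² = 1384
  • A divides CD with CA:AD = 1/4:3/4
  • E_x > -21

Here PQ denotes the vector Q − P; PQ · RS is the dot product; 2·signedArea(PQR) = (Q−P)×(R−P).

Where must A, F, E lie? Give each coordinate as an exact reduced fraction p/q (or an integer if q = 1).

A = (-27/4, -5)
E = (-20, 11)
F = (2, -19)

1. A_x = -27/4  [A divides CD with CA:AD = 1/4:3/4]
2. A_y = -5  [A divides CD with CA:AD = 1/4:3/4]
   → A = (-27/4, -5)
3. F_x = 2  [CB ∥ FD ∩ BD ∥ CF]
4. F_y = -19  [CB ∥ FD ∩ BD ∥ CF]
   → F = (2, -19)
5. E_x = -20  [2·signedArea(EAC) = -91/4 ∩ 2·signedArea(EAB) = 91]
6. E_y = 11  [2·signedArea(EAC) = -91/4 ∩ 2·signedArea(EAB) = 91]
   → E = (-20, 11)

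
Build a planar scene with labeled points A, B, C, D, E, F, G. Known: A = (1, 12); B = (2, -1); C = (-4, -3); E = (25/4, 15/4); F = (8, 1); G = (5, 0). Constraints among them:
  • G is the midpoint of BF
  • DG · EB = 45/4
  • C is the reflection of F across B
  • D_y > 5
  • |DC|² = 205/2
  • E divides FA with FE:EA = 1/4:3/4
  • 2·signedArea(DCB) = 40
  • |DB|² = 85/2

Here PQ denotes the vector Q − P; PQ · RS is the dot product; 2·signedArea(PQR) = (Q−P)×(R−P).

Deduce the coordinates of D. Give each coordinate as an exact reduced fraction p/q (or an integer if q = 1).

D = (3/2, 11/2)

1. D_x = 3/2  [DG · EB = 45/4 ∩ 2·signedArea(DCB) = 40]
2. D_y = 11/2  [DG · EB = 45/4 ∩ 2·signedArea(DCB) = 40]
   → D = (3/2, 11/2)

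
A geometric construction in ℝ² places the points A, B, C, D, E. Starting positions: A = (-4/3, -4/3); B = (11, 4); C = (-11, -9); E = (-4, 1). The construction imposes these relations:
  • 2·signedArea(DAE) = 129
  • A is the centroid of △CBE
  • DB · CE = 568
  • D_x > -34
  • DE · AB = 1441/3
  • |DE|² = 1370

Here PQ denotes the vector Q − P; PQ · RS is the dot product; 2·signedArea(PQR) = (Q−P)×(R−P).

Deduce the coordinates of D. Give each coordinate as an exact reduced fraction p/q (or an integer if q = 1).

D = (-33, -22)

1. D_x = -33  [DB · CE = 568 ∩ 2·signedArea(DAE) = 129]
2. D_y = -22  [DB · CE = 568 ∩ 2·signedArea(DAE) = 129]
   → D = (-33, -22)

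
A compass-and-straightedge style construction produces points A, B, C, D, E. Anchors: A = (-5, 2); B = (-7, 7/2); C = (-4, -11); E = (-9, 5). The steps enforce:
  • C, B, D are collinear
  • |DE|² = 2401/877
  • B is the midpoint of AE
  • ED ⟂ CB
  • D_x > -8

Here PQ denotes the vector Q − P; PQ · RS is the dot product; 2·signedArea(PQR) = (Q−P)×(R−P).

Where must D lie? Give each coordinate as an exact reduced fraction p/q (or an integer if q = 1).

D = (-6472/877, 4679/877)

1. D_x = -6472/877  [C, B, D are collinear ∩ ED ⟂ CB]
2. D_y = 4679/877  [C, B, D are collinear ∩ ED ⟂ CB]
   → D = (-6472/877, 4679/877)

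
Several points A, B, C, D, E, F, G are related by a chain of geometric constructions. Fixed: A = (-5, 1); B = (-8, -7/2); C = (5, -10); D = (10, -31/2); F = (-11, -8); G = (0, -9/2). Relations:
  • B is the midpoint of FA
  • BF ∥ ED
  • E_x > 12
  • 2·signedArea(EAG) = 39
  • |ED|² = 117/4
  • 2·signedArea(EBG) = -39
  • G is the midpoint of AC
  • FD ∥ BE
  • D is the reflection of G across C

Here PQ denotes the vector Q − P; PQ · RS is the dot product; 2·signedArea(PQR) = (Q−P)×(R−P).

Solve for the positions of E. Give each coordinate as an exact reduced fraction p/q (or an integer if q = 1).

1. E_x = 13  [BF ∥ ED ∩ FD ∥ BE]
2. E_y = -11  [BF ∥ ED ∩ FD ∥ BE]
   → E = (13, -11)

E = (13, -11)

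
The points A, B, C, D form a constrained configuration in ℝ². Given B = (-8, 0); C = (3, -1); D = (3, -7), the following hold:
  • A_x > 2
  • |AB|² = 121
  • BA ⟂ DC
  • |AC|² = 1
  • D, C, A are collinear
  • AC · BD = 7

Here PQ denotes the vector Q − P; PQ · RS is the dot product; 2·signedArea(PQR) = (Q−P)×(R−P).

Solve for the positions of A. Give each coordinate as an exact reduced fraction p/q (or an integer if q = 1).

A = (3, 0)

1. A_x = 3  [D, C, A are collinear ∩ BA ⟂ DC]
2. A_y = 0  [D, C, A are collinear ∩ BA ⟂ DC]
   → A = (3, 0)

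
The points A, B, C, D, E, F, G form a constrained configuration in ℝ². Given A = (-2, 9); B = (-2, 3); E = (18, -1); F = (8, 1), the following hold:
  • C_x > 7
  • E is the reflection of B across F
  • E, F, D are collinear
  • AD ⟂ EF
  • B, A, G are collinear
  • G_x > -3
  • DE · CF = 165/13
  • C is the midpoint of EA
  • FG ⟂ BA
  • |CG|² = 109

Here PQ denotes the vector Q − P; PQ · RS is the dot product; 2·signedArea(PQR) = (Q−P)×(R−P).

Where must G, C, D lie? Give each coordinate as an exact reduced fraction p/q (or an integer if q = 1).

1. G_x = -2  [B, A, G are collinear ∩ FG ⟂ BA]
2. G_y = 1  [B, A, G are collinear ∩ FG ⟂ BA]
   → G = (-2, 1)
3. C_x = 8  [C is the midpoint of EA]
4. C_y = 4  [C is the midpoint of EA]
   → C = (8, 4)
5. D_x = -41/13  [E, F, D are collinear ∩ AD ⟂ EF]
6. D_y = 42/13  [E, F, D are collinear ∩ AD ⟂ EF]
   → D = (-41/13, 42/13)

C = (8, 4)
D = (-41/13, 42/13)
G = (-2, 1)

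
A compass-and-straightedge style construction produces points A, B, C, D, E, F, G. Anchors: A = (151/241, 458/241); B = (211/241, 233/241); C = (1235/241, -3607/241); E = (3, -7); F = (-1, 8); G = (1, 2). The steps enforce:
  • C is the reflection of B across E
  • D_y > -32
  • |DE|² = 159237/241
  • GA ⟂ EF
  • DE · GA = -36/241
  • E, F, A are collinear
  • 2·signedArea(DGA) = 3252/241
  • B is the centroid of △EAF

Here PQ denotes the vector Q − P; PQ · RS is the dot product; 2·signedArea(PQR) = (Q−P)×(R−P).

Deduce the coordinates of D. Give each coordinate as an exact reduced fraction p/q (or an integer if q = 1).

D = (2229/241, -7696/241)

1. D_x = 2229/241  [2·signedArea(DGA) = 3252/241 ∩ DE · GA = -36/241]
2. D_y = -7696/241  [2·signedArea(DGA) = 3252/241 ∩ DE · GA = -36/241]
   → D = (2229/241, -7696/241)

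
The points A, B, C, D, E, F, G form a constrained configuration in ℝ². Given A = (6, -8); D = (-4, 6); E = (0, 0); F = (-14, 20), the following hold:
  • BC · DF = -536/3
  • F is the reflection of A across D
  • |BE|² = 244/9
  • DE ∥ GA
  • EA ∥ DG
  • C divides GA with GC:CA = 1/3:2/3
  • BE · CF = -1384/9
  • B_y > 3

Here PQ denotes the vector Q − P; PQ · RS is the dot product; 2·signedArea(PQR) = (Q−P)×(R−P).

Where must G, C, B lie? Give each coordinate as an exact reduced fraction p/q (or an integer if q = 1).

1. G_x = 2  [DE ∥ GA ∩ EA ∥ DG]
2. G_y = -2  [DE ∥ GA ∩ EA ∥ DG]
   → G = (2, -2)
3. C_x = 10/3  [C divides GA with GC:CA = 1/3:2/3]
4. C_y = -4  [C divides GA with GC:CA = 1/3:2/3]
   → C = (10/3, -4)
5. B_x = -10/3  [BE · CF = -1384/9 ∩ BC · DF = -536/3]
6. B_y = 4  [BE · CF = -1384/9 ∩ BC · DF = -536/3]
   → B = (-10/3, 4)

B = (-10/3, 4)
C = (10/3, -4)
G = (2, -2)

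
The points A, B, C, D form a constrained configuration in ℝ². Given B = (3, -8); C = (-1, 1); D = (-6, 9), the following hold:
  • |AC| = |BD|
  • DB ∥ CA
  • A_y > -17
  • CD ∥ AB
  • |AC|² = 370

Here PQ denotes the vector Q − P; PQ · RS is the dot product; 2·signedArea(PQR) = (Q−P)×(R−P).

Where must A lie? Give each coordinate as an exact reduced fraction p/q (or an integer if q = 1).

A = (8, -16)

1. A_x = 8  [CD ∥ AB ∩ DB ∥ CA]
2. A_y = -16  [CD ∥ AB ∩ DB ∥ CA]
   → A = (8, -16)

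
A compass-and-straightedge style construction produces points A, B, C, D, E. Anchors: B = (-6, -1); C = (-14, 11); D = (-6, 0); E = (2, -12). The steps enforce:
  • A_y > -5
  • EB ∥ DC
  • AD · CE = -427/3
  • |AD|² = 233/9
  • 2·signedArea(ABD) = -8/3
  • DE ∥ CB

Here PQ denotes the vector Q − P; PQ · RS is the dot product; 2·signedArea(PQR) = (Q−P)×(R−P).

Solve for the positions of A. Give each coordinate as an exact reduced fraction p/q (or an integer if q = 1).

A = (-10/3, -13/3)

1. A_x = -10/3  [2·signedArea(ABD) = -8/3 ∩ AD · CE = -427/3]
2. A_y = -13/3  [2·signedArea(ABD) = -8/3 ∩ AD · CE = -427/3]
   → A = (-10/3, -13/3)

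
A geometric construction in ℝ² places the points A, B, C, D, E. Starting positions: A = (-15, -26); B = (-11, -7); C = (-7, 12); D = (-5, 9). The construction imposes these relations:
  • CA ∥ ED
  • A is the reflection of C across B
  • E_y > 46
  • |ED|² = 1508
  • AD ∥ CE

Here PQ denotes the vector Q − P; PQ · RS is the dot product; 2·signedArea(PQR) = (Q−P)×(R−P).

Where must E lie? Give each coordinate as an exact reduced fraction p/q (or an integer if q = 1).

1. E_x = 3  [CA ∥ ED ∩ AD ∥ CE]
2. E_y = 47  [CA ∥ ED ∩ AD ∥ CE]
   → E = (3, 47)

E = (3, 47)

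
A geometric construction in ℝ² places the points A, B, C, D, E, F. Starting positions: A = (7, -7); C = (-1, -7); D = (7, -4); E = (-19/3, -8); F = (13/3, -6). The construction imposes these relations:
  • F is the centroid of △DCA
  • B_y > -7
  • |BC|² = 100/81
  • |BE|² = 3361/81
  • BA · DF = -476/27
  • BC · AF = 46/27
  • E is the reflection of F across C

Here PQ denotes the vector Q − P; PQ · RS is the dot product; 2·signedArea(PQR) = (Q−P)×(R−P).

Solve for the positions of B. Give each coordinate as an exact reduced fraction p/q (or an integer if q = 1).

B = (-1/9, -19/3)

1. B_x = -1/9  [BA · DF = -476/27 ∩ BC · AF = 46/27]
2. B_y = -19/3  [BA · DF = -476/27 ∩ BC · AF = 46/27]
   → B = (-1/9, -19/3)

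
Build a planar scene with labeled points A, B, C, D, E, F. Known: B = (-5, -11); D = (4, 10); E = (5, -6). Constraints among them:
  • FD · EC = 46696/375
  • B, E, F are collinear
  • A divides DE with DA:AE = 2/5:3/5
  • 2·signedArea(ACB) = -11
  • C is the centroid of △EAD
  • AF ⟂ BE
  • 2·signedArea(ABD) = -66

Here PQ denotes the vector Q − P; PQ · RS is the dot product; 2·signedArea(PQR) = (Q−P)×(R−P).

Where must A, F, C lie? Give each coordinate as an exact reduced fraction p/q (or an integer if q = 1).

A = (22/5, 18/5)
C = (67/15, 38/15)
F = (209/25, -108/25)

1. A_x = 22/5  [A divides DE with DA:AE = 2/5:3/5]
2. A_y = 18/5  [A divides DE with DA:AE = 2/5:3/5]
   → A = (22/5, 18/5)
3. F_x = 209/25  [B, E, F are collinear ∩ AF ⟂ BE]
4. F_y = -108/25  [B, E, F are collinear ∩ AF ⟂ BE]
   → F = (209/25, -108/25)
5. C_x = 67/15  [C is the centroid of △EAD]
6. C_y = 38/15  [C is the centroid of △EAD]
   → C = (67/15, 38/15)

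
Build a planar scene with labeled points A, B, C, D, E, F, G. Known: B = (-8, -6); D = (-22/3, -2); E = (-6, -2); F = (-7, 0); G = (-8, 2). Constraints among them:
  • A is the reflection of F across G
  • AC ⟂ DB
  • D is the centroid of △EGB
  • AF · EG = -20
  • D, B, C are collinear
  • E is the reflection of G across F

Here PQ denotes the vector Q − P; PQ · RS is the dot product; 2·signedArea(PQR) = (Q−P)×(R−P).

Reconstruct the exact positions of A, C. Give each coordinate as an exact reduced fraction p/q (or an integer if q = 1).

1. A_x = -9  [A is the reflection of F across G]
2. A_y = 4  [A is the reflection of F across G]
   → A = (-9, 4)
3. C_x = -237/37  [D, B, C are collinear ∩ AC ⟂ DB]
4. C_y = 132/37  [D, B, C are collinear ∩ AC ⟂ DB]
   → C = (-237/37, 132/37)

A = (-9, 4)
C = (-237/37, 132/37)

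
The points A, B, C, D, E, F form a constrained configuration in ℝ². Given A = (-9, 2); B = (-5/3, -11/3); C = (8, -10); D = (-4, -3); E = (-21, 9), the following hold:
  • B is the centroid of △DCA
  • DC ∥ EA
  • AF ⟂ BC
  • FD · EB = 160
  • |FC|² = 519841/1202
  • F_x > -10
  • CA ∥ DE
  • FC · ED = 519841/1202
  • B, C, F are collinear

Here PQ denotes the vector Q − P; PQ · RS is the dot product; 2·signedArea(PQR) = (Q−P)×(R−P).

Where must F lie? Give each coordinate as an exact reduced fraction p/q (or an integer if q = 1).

1. F_x = -11293/1202  [B, C, F are collinear ∩ AF ⟂ BC]
2. F_y = 1679/1202  [B, C, F are collinear ∩ AF ⟂ BC]
   → F = (-11293/1202, 1679/1202)

F = (-11293/1202, 1679/1202)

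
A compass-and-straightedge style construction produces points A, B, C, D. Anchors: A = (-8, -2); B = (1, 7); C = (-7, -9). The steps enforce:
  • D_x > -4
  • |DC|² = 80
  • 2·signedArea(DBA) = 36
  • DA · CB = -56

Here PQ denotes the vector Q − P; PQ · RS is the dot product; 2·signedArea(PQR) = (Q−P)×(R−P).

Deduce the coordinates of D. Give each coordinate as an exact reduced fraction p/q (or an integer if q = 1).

1. D_x = -3  [DA · CB = -56 ∩ 2·signedArea(DBA) = 36]
2. D_y = -1  [DA · CB = -56 ∩ 2·signedArea(DBA) = 36]
   → D = (-3, -1)

D = (-3, -1)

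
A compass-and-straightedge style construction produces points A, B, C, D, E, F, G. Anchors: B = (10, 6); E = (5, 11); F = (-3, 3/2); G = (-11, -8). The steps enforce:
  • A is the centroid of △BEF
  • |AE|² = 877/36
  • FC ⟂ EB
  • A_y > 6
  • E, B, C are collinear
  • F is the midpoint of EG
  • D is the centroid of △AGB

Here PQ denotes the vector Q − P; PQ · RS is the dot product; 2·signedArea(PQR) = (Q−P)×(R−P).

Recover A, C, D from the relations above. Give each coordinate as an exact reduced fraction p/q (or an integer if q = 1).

A = (4, 37/6)
C = (23/4, 41/4)
D = (1, 25/18)

1. A_x = 4  [A is the centroid of △BEF]
2. A_y = 37/6  [A is the centroid of △BEF]
   → A = (4, 37/6)
3. C_x = 23/4  [E, B, C are collinear ∩ FC ⟂ EB]
4. C_y = 41/4  [E, B, C are collinear ∩ FC ⟂ EB]
   → C = (23/4, 41/4)
5. D_x = 1  [D is the centroid of △AGB]
6. D_y = 25/18  [D is the centroid of △AGB]
   → D = (1, 25/18)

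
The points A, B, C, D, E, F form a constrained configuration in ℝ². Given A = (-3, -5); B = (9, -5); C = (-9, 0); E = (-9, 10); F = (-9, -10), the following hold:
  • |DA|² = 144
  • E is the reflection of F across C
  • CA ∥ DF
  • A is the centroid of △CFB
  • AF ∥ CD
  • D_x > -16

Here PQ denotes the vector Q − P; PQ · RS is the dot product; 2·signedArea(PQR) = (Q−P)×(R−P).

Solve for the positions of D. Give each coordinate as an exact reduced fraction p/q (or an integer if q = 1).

D = (-15, -5)

1. D_x = -15  [CA ∥ DF ∩ AF ∥ CD]
2. D_y = -5  [CA ∥ DF ∩ AF ∥ CD]
   → D = (-15, -5)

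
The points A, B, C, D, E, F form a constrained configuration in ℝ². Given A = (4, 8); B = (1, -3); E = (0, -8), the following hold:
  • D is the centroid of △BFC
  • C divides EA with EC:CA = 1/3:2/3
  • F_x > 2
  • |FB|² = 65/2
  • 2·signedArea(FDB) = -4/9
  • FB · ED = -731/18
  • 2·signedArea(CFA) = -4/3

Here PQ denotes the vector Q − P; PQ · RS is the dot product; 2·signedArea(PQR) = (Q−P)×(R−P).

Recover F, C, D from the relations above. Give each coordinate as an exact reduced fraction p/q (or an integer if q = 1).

C = (4/3, -8/3)
D = (29/18, -19/18)
F = (5/2, 5/2)

1. C_x = 4/3  [C divides EA with EC:CA = 1/3:2/3]
2. C_y = -8/3  [C divides EA with EC:CA = 1/3:2/3]
   → C = (4/3, -8/3)
3. F_x = 5/2  [line 32/3·x + -8/3·y + -20 = 0 ∩ |FB|² = 65/2]
4. F_y = 5/2  [line 32/3·x + -8/3·y + -20 = 0 ∩ |FB|² = 65/2]
   → F = (5/2, 5/2)
5. D_x = 29/18  [2·signedArea(FDB) = -4/9 ∩ D is the centroid of △BFC]
6. D_y = -19/18  [2·signedArea(FDB) = -4/9 ∩ D is the centroid of △BFC]
   → D = (29/18, -19/18)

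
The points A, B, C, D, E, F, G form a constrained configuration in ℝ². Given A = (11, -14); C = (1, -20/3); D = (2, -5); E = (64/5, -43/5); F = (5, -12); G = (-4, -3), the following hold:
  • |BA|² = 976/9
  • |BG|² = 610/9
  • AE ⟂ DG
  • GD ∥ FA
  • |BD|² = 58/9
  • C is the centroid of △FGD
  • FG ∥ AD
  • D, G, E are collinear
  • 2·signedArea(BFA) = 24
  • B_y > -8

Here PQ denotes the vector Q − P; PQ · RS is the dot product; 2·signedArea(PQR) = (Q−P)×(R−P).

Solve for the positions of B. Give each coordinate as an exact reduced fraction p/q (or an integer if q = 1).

1. B_x = 3  [line 2·x + 6·y + 38 = 0 ∩ |BA|² = 976/9]
2. B_y = -22/3  [line 2·x + 6·y + 38 = 0 ∩ |BA|² = 976/9]
   → B = (3, -22/3)

B = (3, -22/3)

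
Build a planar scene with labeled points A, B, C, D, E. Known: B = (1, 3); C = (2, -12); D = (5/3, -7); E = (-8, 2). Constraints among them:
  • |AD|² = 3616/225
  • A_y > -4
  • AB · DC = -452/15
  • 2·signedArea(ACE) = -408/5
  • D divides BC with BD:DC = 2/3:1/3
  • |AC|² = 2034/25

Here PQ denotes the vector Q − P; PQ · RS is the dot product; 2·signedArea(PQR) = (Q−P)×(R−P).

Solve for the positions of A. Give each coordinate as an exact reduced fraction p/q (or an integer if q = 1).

A = (7/5, -3)

1. A_x = 7/5  [2·signedArea(ACE) = -408/5 ∩ AB · DC = -452/15]
2. A_y = -3  [2·signedArea(ACE) = -408/5 ∩ AB · DC = -452/15]
   → A = (7/5, -3)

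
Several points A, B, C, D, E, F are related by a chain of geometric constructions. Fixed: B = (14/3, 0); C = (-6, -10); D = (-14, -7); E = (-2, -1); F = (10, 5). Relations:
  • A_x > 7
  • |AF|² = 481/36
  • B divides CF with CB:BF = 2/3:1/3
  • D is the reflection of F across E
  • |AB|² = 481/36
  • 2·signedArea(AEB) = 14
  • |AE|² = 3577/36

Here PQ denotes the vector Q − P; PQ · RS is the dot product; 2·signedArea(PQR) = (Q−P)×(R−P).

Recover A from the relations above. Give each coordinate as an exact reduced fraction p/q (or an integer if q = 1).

A = (22/3, 5/2)

1. A_x = 22/3  [line -1·x + 20/3·y + -28/3 = 0 ∩ |AE|² = 3577/36]
2. A_y = 5/2  [line -1·x + 20/3·y + -28/3 = 0 ∩ |AE|² = 3577/36]
   → A = (22/3, 5/2)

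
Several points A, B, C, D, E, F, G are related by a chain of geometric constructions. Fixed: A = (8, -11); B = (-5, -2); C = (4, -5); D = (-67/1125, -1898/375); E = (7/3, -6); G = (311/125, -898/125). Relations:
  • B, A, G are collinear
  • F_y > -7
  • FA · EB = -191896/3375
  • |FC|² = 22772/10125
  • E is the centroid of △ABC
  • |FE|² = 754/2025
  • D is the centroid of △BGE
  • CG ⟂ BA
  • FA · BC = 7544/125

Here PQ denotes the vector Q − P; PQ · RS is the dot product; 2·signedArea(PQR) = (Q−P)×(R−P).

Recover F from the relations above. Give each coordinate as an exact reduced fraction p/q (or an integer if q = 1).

1. F_x = 3308/1125  [FA · BC = 7544/125 ∩ FA · EB = -191896/3375]
2. F_y = -2273/375  [FA · BC = 7544/125 ∩ FA · EB = -191896/3375]
   → F = (3308/1125, -2273/375)

F = (3308/1125, -2273/375)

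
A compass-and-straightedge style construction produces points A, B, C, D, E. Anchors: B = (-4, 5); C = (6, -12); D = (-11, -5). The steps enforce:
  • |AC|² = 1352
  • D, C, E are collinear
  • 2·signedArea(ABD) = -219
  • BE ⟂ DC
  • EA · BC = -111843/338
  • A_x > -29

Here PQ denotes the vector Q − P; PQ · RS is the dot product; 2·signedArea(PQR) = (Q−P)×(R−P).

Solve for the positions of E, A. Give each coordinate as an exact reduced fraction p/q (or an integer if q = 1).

A = (-28, 2)
E = (-2885/338, -2033/338)

1. E_x = -2885/338  [D, C, E are collinear ∩ BE ⟂ DC]
2. E_y = -2033/338  [D, C, E are collinear ∩ BE ⟂ DC]
   → E = (-2885/338, -2033/338)
3. A_x = -28  [2·signedArea(ABD) = -219 ∩ EA · BC = -111843/338]
4. A_y = 2  [2·signedArea(ABD) = -219 ∩ EA · BC = -111843/338]
   → A = (-28, 2)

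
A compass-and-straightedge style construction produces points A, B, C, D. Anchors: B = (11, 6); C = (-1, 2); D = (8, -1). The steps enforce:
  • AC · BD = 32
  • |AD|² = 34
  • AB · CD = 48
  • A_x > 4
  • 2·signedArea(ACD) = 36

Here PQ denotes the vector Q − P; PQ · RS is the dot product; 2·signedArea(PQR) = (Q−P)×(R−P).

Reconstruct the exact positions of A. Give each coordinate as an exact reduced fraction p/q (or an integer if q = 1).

A = (5, 4)

1. A_x = 5  [AC · BD = 32 ∩ 2·signedArea(ACD) = 36]
2. A_y = 4  [AC · BD = 32 ∩ 2·signedArea(ACD) = 36]
   → A = (5, 4)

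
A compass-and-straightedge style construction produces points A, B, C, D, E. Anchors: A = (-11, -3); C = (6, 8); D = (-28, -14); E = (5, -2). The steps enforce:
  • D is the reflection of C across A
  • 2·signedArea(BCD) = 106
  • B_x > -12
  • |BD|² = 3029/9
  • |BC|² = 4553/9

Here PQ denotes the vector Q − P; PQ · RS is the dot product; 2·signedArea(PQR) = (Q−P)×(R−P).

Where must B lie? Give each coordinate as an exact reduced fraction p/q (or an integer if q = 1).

B = (-34/3, -19/3)

1. B_x = -34/3  [line 22·x + -34·y + 34 = 0 ∩ |BD|² = 3029/9]
2. B_y = -19/3  [line 22·x + -34·y + 34 = 0 ∩ |BD|² = 3029/9]
   → B = (-34/3, -19/3)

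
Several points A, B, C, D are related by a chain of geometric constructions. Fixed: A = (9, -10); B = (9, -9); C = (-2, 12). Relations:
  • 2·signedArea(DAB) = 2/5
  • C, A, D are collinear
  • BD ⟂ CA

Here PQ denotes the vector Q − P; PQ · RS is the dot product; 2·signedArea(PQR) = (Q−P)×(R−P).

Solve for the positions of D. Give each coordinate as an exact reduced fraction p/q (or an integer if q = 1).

1. D_x = 43/5  [C, A, D are collinear ∩ BD ⟂ CA]
2. D_y = -46/5  [C, A, D are collinear ∩ BD ⟂ CA]
   → D = (43/5, -46/5)

D = (43/5, -46/5)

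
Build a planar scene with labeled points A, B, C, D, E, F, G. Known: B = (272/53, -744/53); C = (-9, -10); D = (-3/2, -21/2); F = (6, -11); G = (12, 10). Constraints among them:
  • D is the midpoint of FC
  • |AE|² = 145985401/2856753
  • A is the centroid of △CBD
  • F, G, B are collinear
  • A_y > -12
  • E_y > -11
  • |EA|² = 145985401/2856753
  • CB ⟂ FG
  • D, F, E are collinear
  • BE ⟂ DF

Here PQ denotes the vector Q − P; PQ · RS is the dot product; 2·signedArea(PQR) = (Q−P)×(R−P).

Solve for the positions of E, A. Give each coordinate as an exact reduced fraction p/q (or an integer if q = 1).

A = (-569/318, -3661/318)
E = (63933/11978, -131229/11978)

1. E_x = 63933/11978  [D, F, E are collinear ∩ BE ⟂ DF]
2. E_y = -131229/11978  [D, F, E are collinear ∩ BE ⟂ DF]
   → E = (63933/11978, -131229/11978)
3. A_x = -569/318  [A is the centroid of △CBD]
4. A_y = -3661/318  [A is the centroid of △CBD]
   → A = (-569/318, -3661/318)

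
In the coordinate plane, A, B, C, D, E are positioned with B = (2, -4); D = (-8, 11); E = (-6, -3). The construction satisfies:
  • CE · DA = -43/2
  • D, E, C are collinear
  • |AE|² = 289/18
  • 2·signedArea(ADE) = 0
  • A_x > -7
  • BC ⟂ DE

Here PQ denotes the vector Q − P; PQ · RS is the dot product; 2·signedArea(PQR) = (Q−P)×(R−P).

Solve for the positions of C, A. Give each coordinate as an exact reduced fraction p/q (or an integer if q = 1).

A = (-197/30, 29/30)
C = (-57/10, -51/10)

1. C_x = -57/10  [D, E, C are collinear ∩ BC ⟂ DE]
2. C_y = -51/10  [D, E, C are collinear ∩ BC ⟂ DE]
   → C = (-57/10, -51/10)
3. A_x = -197/30  [2·signedArea(ADE) = 0 ∩ CE · DA = -43/2]
4. A_y = 29/30  [2·signedArea(ADE) = 0 ∩ CE · DA = -43/2]
   → A = (-197/30, 29/30)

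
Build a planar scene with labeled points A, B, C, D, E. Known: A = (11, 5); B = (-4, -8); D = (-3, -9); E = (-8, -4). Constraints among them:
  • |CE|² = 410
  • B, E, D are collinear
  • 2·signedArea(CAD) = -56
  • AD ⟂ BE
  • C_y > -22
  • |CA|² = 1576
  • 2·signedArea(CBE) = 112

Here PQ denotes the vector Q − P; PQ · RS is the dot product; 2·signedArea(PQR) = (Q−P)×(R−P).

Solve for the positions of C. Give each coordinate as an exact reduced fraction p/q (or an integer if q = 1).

1. C_x = -19  [2·signedArea(CBE) = 112 ∩ 2·signedArea(CAD) = -56]
2. C_y = -21  [2·signedArea(CBE) = 112 ∩ 2·signedArea(CAD) = -56]
   → C = (-19, -21)

C = (-19, -21)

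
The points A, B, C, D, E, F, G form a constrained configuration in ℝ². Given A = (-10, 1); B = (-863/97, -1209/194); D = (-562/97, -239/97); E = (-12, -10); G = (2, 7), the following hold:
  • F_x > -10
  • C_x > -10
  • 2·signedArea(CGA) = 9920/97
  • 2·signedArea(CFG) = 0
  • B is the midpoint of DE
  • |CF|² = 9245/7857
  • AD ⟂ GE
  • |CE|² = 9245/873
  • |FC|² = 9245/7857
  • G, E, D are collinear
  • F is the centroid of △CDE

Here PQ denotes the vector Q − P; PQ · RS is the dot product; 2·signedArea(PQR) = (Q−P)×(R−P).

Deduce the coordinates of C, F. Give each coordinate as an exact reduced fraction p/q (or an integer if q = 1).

1. C_x = -2890/291  [line 6·x + -12·y + -2936/97 = 0 ∩ |CE|² = 9245/873]
2. C_y = -2179/291  [line 6·x + -12·y + -2936/97 = 0 ∩ |CE|² = 9245/873]
   → C = (-2890/291, -2179/291)
3. F_x = -8068/873  [2·signedArea(CFG) = 0 ∩ F is the centroid of △CDE]
4. F_y = -5806/873  [2·signedArea(CFG) = 0 ∩ F is the centroid of △CDE]
   → F = (-8068/873, -5806/873)

C = (-2890/291, -2179/291)
F = (-8068/873, -5806/873)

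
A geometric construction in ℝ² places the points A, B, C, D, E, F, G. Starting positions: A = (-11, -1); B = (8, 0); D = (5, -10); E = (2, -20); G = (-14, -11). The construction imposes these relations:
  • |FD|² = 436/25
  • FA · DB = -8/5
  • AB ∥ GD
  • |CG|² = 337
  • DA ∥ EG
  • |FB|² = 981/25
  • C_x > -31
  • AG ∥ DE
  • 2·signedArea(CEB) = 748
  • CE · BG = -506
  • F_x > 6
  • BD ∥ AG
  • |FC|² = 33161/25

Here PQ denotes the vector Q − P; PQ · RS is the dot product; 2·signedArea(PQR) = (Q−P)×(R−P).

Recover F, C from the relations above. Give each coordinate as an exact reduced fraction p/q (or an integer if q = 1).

1. F_x = 31/5  [line -3·x + -10·y + -207/5 = 0 ∩ |FB|² = 981/25]
2. F_y = -6  [line -3·x + -10·y + -207/5 = 0 ∩ |FB|² = 981/25]
   → F = (31/5, -6)
3. C_x = -30  [2·signedArea(CEB) = 748 ∩ CE · BG = -506]
4. C_y = -2  [2·signedArea(CEB) = 748 ∩ CE · BG = -506]
   → C = (-30, -2)

C = (-30, -2)
F = (31/5, -6)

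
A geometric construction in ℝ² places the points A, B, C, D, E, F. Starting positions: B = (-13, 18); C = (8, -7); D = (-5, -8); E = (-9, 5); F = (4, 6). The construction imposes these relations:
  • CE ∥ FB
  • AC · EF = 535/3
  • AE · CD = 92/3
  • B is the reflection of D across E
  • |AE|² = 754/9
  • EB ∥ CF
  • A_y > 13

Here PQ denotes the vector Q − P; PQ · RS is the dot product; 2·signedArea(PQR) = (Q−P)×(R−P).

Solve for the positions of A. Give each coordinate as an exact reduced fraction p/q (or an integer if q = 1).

1. A_x = -22/3  [line 13·x + 1·y + 244/3 = 0 ∩ |AE|² = 754/9]
2. A_y = 14  [line 13·x + 1·y + 244/3 = 0 ∩ |AE|² = 754/9]
   → A = (-22/3, 14)

A = (-22/3, 14)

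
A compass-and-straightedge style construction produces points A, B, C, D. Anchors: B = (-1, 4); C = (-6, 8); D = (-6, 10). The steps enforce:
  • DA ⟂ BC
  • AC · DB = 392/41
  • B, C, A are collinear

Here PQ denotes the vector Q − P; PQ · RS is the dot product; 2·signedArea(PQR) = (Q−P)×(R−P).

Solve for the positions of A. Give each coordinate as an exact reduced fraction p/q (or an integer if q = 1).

A = (-286/41, 360/41)

1. A_x = -286/41  [B, C, A are collinear ∩ DA ⟂ BC]
2. A_y = 360/41  [B, C, A are collinear ∩ DA ⟂ BC]
   → A = (-286/41, 360/41)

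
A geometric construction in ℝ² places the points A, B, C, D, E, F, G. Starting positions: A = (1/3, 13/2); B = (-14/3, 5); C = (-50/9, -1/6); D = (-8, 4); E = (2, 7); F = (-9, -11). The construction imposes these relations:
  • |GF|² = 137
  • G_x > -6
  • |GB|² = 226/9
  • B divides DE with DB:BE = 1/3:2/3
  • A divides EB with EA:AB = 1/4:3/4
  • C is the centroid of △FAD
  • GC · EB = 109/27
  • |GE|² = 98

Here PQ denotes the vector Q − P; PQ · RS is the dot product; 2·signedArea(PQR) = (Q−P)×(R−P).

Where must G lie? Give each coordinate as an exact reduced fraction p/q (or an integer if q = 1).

G = (-5, 0)

1. G_x = -5  [line 20/3·x + 2·y + 100/3 = 0 ∩ |GE|² = 98]
2. G_y = 0  [line 20/3·x + 2·y + 100/3 = 0 ∩ |GE|² = 98]
   → G = (-5, 0)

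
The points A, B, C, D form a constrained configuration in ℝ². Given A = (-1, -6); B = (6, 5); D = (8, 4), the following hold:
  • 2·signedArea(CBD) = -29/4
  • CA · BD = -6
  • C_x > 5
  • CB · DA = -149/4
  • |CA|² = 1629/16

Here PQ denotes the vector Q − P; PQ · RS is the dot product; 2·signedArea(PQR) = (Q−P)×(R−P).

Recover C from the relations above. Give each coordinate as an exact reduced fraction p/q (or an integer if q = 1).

C = (23/4, 3/2)

1. C_x = 23/4  [CB · DA = -149/4 ∩ 2·signedArea(CBD) = -29/4]
2. C_y = 3/2  [CB · DA = -149/4 ∩ 2·signedArea(CBD) = -29/4]
   → C = (23/4, 3/2)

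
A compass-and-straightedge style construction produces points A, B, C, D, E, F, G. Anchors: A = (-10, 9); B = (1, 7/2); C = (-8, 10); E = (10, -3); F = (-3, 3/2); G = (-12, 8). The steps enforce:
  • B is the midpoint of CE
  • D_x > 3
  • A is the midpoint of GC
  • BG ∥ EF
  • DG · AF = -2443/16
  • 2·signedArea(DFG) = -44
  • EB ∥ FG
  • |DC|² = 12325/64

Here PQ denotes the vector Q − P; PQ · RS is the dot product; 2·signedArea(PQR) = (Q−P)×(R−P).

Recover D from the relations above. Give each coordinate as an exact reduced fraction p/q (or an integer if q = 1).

D = (13/4, 15/8)

1. D_x = 13/4  [2·signedArea(DFG) = -44 ∩ DG · AF = -2443/16]
2. D_y = 15/8  [2·signedArea(DFG) = -44 ∩ DG · AF = -2443/16]
   → D = (13/4, 15/8)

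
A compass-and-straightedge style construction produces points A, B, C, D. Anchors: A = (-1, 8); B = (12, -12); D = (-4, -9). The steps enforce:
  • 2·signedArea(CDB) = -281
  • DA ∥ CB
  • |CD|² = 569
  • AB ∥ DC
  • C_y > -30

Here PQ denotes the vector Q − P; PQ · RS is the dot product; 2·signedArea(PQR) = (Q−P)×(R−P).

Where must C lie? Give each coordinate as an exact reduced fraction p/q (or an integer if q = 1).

C = (9, -29)

1. C_x = 9  [DA ∥ CB ∩ AB ∥ DC]
2. C_y = -29  [DA ∥ CB ∩ AB ∥ DC]
   → C = (9, -29)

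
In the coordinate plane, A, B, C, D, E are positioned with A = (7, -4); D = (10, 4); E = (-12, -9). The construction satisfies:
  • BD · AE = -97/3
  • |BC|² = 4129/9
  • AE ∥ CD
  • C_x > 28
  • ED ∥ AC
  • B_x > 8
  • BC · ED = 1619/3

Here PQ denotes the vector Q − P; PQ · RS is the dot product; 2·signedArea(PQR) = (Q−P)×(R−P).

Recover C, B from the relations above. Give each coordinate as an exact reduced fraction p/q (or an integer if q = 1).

1. C_x = 29  [AE ∥ CD ∩ ED ∥ AC]
2. C_y = 9  [AE ∥ CD ∩ ED ∥ AC]
   → C = (29, 9)
3. B_x = 9  [BD · AE = -97/3 ∩ BC · ED = 1619/3]
4. B_y = 4/3  [BD · AE = -97/3 ∩ BC · ED = 1619/3]
   → B = (9, 4/3)

B = (9, 4/3)
C = (29, 9)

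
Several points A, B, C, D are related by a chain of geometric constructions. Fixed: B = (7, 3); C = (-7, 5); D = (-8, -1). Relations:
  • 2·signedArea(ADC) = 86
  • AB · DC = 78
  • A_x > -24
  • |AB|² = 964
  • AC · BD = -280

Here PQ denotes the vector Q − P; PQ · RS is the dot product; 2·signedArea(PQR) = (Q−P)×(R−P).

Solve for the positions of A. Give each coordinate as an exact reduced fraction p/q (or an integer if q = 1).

A = (-23, -5)

1. A_x = -23  [2·signedArea(ADC) = 86 ∩ AB · DC = 78]
2. A_y = -5  [2·signedArea(ADC) = 86 ∩ AB · DC = 78]
   → A = (-23, -5)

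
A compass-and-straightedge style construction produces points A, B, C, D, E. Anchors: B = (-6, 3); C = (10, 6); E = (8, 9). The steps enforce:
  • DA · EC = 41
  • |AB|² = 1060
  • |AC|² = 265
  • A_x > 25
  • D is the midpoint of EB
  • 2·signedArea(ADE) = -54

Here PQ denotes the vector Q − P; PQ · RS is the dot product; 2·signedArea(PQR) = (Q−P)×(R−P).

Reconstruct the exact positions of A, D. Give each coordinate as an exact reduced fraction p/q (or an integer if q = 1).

A = (26, 9)
D = (1, 6)

1. D_x = 1  [D is the midpoint of EB]
2. D_y = 6  [D is the midpoint of EB]
   → D = (1, 6)
3. A_x = 26  [2·signedArea(ADE) = -54 ∩ DA · EC = 41]
4. A_y = 9  [2·signedArea(ADE) = -54 ∩ DA · EC = 41]
   → A = (26, 9)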